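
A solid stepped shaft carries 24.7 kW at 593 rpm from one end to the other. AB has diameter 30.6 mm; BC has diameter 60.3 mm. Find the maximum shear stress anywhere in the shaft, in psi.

ω = 2π·593/60 = 62.10 rad/s, so T = P/ω = 24.7×10³ / 62.10 = 397.8 N·m.
Under the same torque, τ_max = 16T/(πd³) is largest where d is smallest — segment AB (d = 30.6 mm).
τ_max = 16·397.8/(π·(0.0306)³) = 7.070×10^7 Pa.

10300 psi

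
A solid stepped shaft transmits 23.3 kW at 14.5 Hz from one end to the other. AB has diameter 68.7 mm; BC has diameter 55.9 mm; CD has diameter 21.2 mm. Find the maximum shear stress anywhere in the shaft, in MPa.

137 MPa

ω = 2π·14.5 = 91.11 rad/s, so T = P/ω = 23.3×10³ / 91.11 = 255.7 N·m.
Under the same torque, τ_max = 16T/(πd³) is largest where d is smallest — segment CD (d = 21.2 mm).
τ_max = 16·255.7/(π·(0.0212)³) = 1.367×10^8 Pa.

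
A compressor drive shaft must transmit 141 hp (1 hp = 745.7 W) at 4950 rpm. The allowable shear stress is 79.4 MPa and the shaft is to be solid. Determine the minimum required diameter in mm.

ω = 2π·4950/60 = 518.4 rad/s, so T = P/ω = 141×745.7 / 518.4 = 202.8 N·m.
For a solid shaft τ_max = 16T/(πd³), so d = (16T/(π τ_allow))^(1/3) = (16·202.8/(π·7.94×10^7))^(1/3) = 0.02352 m.

23.5 mm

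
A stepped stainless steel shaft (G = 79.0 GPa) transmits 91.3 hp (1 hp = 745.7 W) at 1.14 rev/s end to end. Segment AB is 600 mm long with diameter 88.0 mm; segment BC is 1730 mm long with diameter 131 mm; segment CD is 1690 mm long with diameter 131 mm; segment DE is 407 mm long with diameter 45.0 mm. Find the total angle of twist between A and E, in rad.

0.148 rad

ω = 2π·1.14 = 7.163 rad/s, so T = P/ω = 91.3×745.7 / 7.163 = 9505 N·m.
J_AB = π(0.0880)⁴/32 = 5.89×10^-6 m⁴; J_BC = π(0.131)⁴/32 = 2.89×10^-5 m⁴; J_CD = π(0.131)⁴/32 = 2.89×10^-5 m⁴; J_DE = π(0.0450)⁴/32 = 4.03×10^-7 m⁴.
θ = (T/G)·Σ L_i/J_i = (9505/79.0×10⁹)·(0.600/5.89×10^-6 + 1.73/2.89×10^-5 + 1.69/2.89×10^-5 + 0.407/4.03×10^-7) = 0.1481 rad.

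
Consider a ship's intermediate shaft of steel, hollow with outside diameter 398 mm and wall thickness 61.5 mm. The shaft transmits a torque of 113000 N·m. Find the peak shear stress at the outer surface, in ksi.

1.71 ksi

J = π(d_o⁴ − d_i⁴)/32 = π(0.398⁴ − 0.275⁴)/32 = 1.902×10^-3 m⁴.
τ_max = T·r/J = 113000 × 0.199 / 1.902×10^-3 = 1.182×10^7 Pa.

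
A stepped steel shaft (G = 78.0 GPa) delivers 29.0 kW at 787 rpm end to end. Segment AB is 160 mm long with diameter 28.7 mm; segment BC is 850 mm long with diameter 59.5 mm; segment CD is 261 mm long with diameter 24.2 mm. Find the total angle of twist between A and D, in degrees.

ω = 2π·787/60 = 82.41 rad/s, so T = P/ω = 29.0×10³ / 82.41 = 351.9 N·m.
J_AB = π(0.0287)⁴/32 = 6.66×10^-8 m⁴; J_BC = π(0.0595)⁴/32 = 1.23×10^-6 m⁴; J_CD = π(0.0242)⁴/32 = 3.37×10^-8 m⁴.
θ = (T/G)·Σ L_i/J_i = (351.9/78.0×10⁹)·(0.160/6.66×10^-8 + 0.850/1.23×10^-6 + 0.261/3.37×10^-8) = 0.04892 rad.

2.80°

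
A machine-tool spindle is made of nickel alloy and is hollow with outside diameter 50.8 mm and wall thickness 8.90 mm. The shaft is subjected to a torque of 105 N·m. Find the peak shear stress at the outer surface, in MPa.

J = π(d_o⁴ − d_i⁴)/32 = π(0.0508⁴ − 0.0330⁴)/32 = 5.374×10^-7 m⁴.
τ_max = T·r/J = 105.0 × 0.0254 / 5.374×10^-7 = 4.963×10^6 Pa.

4.96 MPa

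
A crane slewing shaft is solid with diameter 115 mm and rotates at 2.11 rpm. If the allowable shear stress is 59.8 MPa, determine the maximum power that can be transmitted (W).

3950 W

J = πd⁴/32 = π(0.115)⁴/32 = 1.717×10^-5 m⁴.
T_max = τ_allow·J/r = 5.98×10^7 × 1.717×10^-5 / 0.0575 = 17860 N·m.
ω = 2π·2.11/60 = 0.2210 rad/s, so P_max = T_max·ω = 3946 W.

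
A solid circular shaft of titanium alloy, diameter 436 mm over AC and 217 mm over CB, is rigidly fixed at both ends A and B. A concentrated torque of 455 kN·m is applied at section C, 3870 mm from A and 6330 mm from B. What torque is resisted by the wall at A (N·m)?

Compatibility: T_A·a/J_AC = T_B·b/J_CB with T_A + T_B = T₀.
J_AC = 3.55×10^-3 m⁴, J_CB = 2.18×10^-4 m⁴, so T_A = T₀·(J_AC/a)/((J_AC/a)+(J_CB/b)) = 438500 N·m, T_B = 16450 N·m.

439000 N·m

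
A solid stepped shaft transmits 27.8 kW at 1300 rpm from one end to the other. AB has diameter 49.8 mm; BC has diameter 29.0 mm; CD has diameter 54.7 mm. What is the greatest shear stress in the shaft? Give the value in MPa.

42.6 MPa

ω = 2π·1300/60 = 136.1 rad/s, so T = P/ω = 27.8×10³ / 136.1 = 204.2 N·m.
Under the same torque, τ_max = 16T/(πd³) is largest where d is smallest — segment BC (d = 29.0 mm).
τ_max = 16·204.2/(π·(0.0290)³) = 4.264×10^7 Pa.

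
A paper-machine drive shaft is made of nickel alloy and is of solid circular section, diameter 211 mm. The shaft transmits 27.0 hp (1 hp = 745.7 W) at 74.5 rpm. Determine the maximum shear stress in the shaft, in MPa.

ω = 2π·74.5/60 = 7.802 rad/s, so T = P/ω = 27.0×745.7 / 7.802 = 2581 N·m.
J = πd⁴/32 = π(0.211)⁴/32 = 1.946×10^-4 m⁴.
τ_max = T·r/J = 2581 × 0.105 / 1.946×10^-4 = 1.399×10^6 Pa.

1.40 MPa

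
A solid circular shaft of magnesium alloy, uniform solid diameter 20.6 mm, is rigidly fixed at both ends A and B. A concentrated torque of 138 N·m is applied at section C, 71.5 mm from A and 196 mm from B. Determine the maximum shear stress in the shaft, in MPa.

With uniform GJ and both ends fixed, compatibility θ_AC = θ_CB gives T_A·a = T_B·b, together with T_A + T_B = T₀.
T_A = T₀·b/(a+b) = 138.0·196/267.5 = 101.1 N·m; T_B = 36.89 N·m.
τ in each portion: τ_AC = 5.89×10^7 Pa, τ_CB = 2.15×10^7 Pa; maximum is in AC.
τ_max = T_AC·r/J = 101.1·0.0103/1.77×10^-8 = 5.891×10^7 Pa.

58.9 MPa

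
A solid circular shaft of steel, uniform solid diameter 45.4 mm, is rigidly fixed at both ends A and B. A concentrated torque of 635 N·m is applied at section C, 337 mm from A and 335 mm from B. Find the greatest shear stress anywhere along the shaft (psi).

With uniform GJ and both ends fixed, compatibility θ_AC = θ_CB gives T_A·a = T_B·b, together with T_A + T_B = T₀.
T_A = T₀·b/(a+b) = 635.0·335/672.0 = 316.6 N·m; T_B = 318.4 N·m.
τ in each portion: τ_AC = 1.72×10^7 Pa, τ_CB = 1.73×10^7 Pa; maximum is in CB.
τ_max = T_CB·r/J = 318.4·0.0227/4.17×10^-7 = 1.733×10^7 Pa.

2510 psi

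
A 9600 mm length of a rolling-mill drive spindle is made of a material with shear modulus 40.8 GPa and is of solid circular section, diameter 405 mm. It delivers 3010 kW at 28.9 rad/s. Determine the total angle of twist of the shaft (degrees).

ω = 28.9 rad/s, so T = P/ω = 3010×10³ / 28.90 = 104200 N·m.
J = πd⁴/32 = π(0.405)⁴/32 = 2.641×10^-3 m⁴.
θ = T·L/(G·J) = 104200 × 9.60 / (40.8×10⁹ × 2.641×10^-3) = 9.278×10^-3 rad.

0.532°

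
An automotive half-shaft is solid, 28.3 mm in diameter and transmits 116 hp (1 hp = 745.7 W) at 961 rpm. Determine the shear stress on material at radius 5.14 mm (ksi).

ω = 2π·961/60 = 100.6 rad/s, so T = P/ω = 116×745.7 / 100.6 = 859.5 N·m.
J = πd⁴/32 = π(0.0283)⁴/32 = 6.297×10^-8 m⁴.
Shear stress varies linearly with radius: τ = T·r/J = 859.5 × 0.00514 / 6.297×10^-8 = 7.016×10^7 Pa.

10.2 ksi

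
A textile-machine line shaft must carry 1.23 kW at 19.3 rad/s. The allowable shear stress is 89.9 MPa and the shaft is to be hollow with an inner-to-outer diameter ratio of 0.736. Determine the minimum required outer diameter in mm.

17.2 mm

ω = 19.3 rad/s, so T = P/ω = 1.23×10³ / 19.30 = 63.73 N·m.
For a hollow shaft with d_i/d_o = 0.736: τ_max = 16T/(π d_o³ (1−k⁴)), so d_o = [16T/(π τ_allow (1−k⁴))]^(1/3) = [16·63.73/(π·8.99×10^7·0.7066)]^(1/3) = 0.01722 m.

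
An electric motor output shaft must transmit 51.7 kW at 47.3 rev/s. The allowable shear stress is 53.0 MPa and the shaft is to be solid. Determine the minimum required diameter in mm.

25.6 mm

ω = 2π·47.3 = 297.2 rad/s, so T = P/ω = 51.7×10³ / 297.2 = 174.0 N·m.
For a solid shaft τ_max = 16T/(πd³), so d = (16T/(π τ_allow))^(1/3) = (16·174.0/(π·5.30×10^7))^(1/3) = 0.02557 m.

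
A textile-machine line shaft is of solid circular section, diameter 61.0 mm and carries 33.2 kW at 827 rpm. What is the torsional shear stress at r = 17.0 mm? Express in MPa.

ω = 2π·827/60 = 86.60 rad/s, so T = P/ω = 33.2×10³ / 86.60 = 383.4 N·m.
J = πd⁴/32 = π(0.0610)⁴/32 = 1.359×10^-6 m⁴.
Shear stress varies linearly with radius: τ = T·r/J = 383.4 × 0.0170 / 1.359×10^-6 = 4.794×10^6 Pa.

4.79 MPa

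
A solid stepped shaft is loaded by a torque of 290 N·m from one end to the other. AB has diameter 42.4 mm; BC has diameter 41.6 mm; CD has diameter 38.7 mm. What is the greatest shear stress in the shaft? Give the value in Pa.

2.55e7 Pa

Under the same torque, τ_max = 16T/(πd³) is largest where d is smallest — segment CD (d = 38.7 mm).
τ_max = 16·290.0/(π·(0.0387)³) = 2.548×10^7 Pa.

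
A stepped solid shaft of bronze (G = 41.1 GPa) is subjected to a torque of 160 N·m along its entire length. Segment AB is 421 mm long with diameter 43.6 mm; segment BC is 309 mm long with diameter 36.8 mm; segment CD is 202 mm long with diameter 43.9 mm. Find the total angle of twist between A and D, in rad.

0.0135 rad

J_AB = π(0.0436)⁴/32 = 3.55×10^-7 m⁴; J_BC = π(0.0368)⁴/32 = 1.80×10^-7 m⁴; J_CD = π(0.0439)⁴/32 = 3.65×10^-7 m⁴.
θ = (T/G)·Σ L_i/J_i = (160.0/41.1×10⁹)·(0.421/3.55×10^-7 + 0.309/1.80×10^-7 + 0.202/3.65×10^-7) = 0.01346 rad.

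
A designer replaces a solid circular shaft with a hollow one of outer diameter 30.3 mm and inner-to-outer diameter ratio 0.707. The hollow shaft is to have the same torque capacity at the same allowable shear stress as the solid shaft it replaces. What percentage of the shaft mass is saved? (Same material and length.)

Equal τ_max and T ⇒ the solid shaft needs d_s³ = d_o³(1−k⁴), so d_s = 30.3·(1−0.707⁴)^(1/3) = 27.53 mm.
Area ratio A_h/A_s = d_o²(1−k²)/d_s² = (1−k²)/(1−k⁴)^(2/3) = 0.6058.
Mass saving = 1 − 0.6058 = 39.4 %.

39.4 %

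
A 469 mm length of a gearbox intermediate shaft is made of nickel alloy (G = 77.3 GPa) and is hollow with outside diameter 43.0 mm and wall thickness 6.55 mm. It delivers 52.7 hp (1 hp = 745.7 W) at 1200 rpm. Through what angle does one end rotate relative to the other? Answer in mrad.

7.38 mrad

ω = 2π·1200/60 = 125.7 rad/s, so T = P/ω = 52.7×745.7 / 125.7 = 312.7 N·m.
J = π(d_o⁴ − d_i⁴)/32 = π(0.0430⁴ − 0.0299⁴)/32 = 2.572×10^-7 m⁴.
θ = T·L/(G·J) = 312.7 × 0.469 / (77.3×10⁹ × 2.572×10^-7) = 7.378×10^-3 rad.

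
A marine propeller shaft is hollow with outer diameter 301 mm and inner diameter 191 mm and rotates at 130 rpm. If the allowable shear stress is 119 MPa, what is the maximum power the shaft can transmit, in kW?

J = π(d_o⁴ − d_i⁴)/32 = π(0.301⁴ − 0.191⁴)/32 = 6.752×10^-4 m⁴.
T_max = τ_allow·J/r = 1.19×10^8 × 6.752×10^-4 / 0.150 = 533900 N·m.
ω = 2π·130/60 = 13.61 rad/s, so P_max = T_max·ω = 7.268×10^6 W.

7270 kW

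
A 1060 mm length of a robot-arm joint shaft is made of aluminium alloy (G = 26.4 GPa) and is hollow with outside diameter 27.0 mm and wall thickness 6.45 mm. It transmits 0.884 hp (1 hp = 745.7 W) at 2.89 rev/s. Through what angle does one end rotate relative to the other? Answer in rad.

ω = 2π·2.89 = 18.16 rad/s, so T = P/ω = 0.884×745.7 / 18.16 = 36.30 N·m.
J = π(d_o⁴ − d_i⁴)/32 = π(0.0270⁴ − 0.0141⁴)/32 = 4.829×10^-8 m⁴.
θ = T·L/(G·J) = 36.30 × 1.06 / (26.4×10⁹ × 4.829×10^-8) = 0.03018 rad.

0.0302 rad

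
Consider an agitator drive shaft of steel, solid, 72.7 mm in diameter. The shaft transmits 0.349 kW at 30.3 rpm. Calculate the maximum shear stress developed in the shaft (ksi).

ω = 2π·30.3/60 = 3.173 rad/s, so T = P/ω = 0.349×10³ / 3.173 = 110.0 N·m.
J = πd⁴/32 = π(0.0727)⁴/32 = 2.742×10^-6 m⁴.
τ_max = T·r/J = 110.0 × 0.0364 / 2.742×10^-6 = 1.458×10^6 Pa.

0.211 ksi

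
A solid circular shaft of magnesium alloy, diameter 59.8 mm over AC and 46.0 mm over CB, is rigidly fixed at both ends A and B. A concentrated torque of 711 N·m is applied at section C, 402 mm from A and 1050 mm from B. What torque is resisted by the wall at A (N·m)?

Compatibility: T_A·a/J_AC = T_B·b/J_CB with T_A + T_B = T₀.
J_AC = 1.26×10^-6 m⁴, J_CB = 4.40×10^-7 m⁴, so T_A = T₀·(J_AC/a)/((J_AC/a)+(J_CB/b)) = 627.0 N·m, T_B = 84.04 N·m.

627 N·m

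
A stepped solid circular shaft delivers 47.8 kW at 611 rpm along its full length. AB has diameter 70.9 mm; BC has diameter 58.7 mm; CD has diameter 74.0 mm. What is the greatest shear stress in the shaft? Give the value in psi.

ω = 2π·611/60 = 63.98 rad/s, so T = P/ω = 47.8×10³ / 63.98 = 747.1 N·m.
Under the same torque, τ_max = 16T/(πd³) is largest where d is smallest — segment BC (d = 58.7 mm).
τ_max = 16·747.1/(π·(0.0587)³) = 1.881×10^7 Pa.

2730 psi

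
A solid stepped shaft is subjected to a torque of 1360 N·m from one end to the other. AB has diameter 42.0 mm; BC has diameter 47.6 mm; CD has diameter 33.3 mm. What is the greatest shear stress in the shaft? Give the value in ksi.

Under the same torque, τ_max = 16T/(πd³) is largest where d is smallest — segment CD (d = 33.3 mm).
τ_max = 16·1360/(π·(0.0333)³) = 1.876×10^8 Pa.

27.2 ksi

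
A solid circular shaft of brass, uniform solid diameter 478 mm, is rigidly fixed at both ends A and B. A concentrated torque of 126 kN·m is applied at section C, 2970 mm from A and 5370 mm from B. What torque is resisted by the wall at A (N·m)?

With uniform GJ and both ends fixed, compatibility θ_AC = θ_CB gives T_A·a = T_B·b, together with T_A + T_B = T₀.
T_A = T₀·b/(a+b) = 126000·5370/8340 = 81130 N·m; T_B = 44870 N·m.

81100 N·m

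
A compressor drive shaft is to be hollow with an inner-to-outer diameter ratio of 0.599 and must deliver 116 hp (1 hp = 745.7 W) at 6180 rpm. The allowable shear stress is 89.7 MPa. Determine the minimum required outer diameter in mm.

ω = 2π·6180/60 = 647.2 rad/s, so T = P/ω = 116×745.7 / 647.2 = 133.7 N·m.
For a hollow shaft with d_i/d_o = 0.599: τ_max = 16T/(π d_o³ (1−k⁴)), so d_o = [16T/(π τ_allow (1−k⁴))]^(1/3) = [16·133.7/(π·8.97×10^7·0.8713)]^(1/3) = 0.02058 m.

20.6 mm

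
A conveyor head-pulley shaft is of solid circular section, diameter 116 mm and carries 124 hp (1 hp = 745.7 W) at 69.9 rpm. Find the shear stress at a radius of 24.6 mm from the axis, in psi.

ω = 2π·69.9/60 = 7.320 rad/s, so T = P/ω = 124×745.7 / 7.320 = 12630 N·m.
J = πd⁴/32 = π(0.116)⁴/32 = 1.778×10^-5 m⁴.
Shear stress varies linearly with radius: τ = T·r/J = 12630 × 0.0246 / 1.778×10^-5 = 1.748×10^7 Pa.

2540 psi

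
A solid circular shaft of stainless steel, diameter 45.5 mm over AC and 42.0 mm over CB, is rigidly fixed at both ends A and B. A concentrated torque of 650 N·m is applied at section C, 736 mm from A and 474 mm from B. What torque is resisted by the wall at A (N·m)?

306 N·m

Compatibility: T_A·a/J_AC = T_B·b/J_CB with T_A + T_B = T₀.
J_AC = 4.21×10^-7 m⁴, J_CB = 3.05×10^-7 m⁴, so T_A = T₀·(J_AC/a)/((J_AC/a)+(J_CB/b)) = 305.5 N·m, T_B = 344.5 N·m.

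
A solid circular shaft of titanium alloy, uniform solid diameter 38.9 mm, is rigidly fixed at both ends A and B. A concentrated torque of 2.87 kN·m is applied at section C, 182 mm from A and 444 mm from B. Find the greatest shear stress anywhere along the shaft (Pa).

With uniform GJ and both ends fixed, compatibility θ_AC = θ_CB gives T_A·a = T_B·b, together with T_A + T_B = T₀.
T_A = T₀·b/(a+b) = 2870·444/626.0 = 2036 N·m; T_B = 834.4 N·m.
τ in each portion: τ_AC = 1.76×10^8 Pa, τ_CB = 7.22×10^7 Pa; maximum is in AC.
τ_max = T_AC·r/J = 2036·0.0194/2.25×10^-7 = 1.761×10^8 Pa.

1.76e8 Pa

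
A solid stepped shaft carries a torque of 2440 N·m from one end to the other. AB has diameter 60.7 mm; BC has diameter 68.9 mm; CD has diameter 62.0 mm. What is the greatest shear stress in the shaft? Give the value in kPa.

55600 kPa

Under the same torque, τ_max = 16T/(πd³) is largest where d is smallest — segment AB (d = 60.7 mm).
τ_max = 16·2440/(π·(0.0607)³) = 5.556×10^7 Pa.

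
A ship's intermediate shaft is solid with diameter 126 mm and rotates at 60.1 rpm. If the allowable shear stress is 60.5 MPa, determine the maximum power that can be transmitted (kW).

J = πd⁴/32 = π(0.126)⁴/32 = 2.474×10^-5 m⁴.
T_max = τ_allow·J/r = 6.05×10^7 × 2.474×10^-5 / 0.0630 = 23760 N·m.
ω = 2π·60.1/60 = 6.294 rad/s, so P_max = T_max·ω = 1.496×10^5 W.

150 kW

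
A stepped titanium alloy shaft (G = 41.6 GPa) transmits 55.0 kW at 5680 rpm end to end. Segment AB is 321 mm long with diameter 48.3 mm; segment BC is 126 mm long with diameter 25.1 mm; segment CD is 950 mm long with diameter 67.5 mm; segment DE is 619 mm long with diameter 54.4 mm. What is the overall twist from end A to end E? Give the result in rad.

0.0112 rad

ω = 2π·5680/60 = 594.8 rad/s, so T = P/ω = 55.0×10³ / 594.8 = 92.47 N·m.
J_AB = π(0.0483)⁴/32 = 5.34×10^-7 m⁴; J_BC = π(0.0251)⁴/32 = 3.90×10^-8 m⁴; J_CD = π(0.0675)⁴/32 = 2.04×10^-6 m⁴; J_DE = π(0.0544)⁴/32 = 8.60×10^-7 m⁴.
θ = (T/G)·Σ L_i/J_i = (92.47/41.6×10⁹)·(0.321/5.34×10^-7 + 0.126/3.90×10^-8 + 0.950/2.04×10^-6 + 0.619/8.60×10^-7) = 0.01116 rad.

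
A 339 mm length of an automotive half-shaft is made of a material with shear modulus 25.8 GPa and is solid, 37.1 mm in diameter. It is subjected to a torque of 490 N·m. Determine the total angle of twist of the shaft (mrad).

J = πd⁴/32 = π(0.0371)⁴/32 = 1.860×10^-7 m⁴.
θ = T·L/(G·J) = 490.0 × 0.339 / (25.8×10⁹ × 1.860×10^-7) = 0.03462 rad.

34.6 mrad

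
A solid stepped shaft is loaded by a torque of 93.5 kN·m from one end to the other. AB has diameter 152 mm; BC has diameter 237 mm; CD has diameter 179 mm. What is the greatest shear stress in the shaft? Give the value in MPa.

136 MPa

Under the same torque, τ_max = 16T/(πd³) is largest where d is smallest — segment AB (d = 152 mm).
τ_max = 16·93500/(π·(0.152)³) = 1.356×10^8 Pa.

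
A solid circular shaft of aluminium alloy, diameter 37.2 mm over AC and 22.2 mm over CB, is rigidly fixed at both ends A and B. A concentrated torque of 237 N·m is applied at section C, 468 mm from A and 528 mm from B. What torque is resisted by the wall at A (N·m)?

Compatibility: T_A·a/J_AC = T_B·b/J_CB with T_A + T_B = T₀.
J_AC = 1.88×10^-7 m⁴, J_CB = 2.38×10^-8 m⁴, so T_A = T₀·(J_AC/a)/((J_AC/a)+(J_CB/b)) = 213.0 N·m, T_B = 23.95 N·m.

213 N·m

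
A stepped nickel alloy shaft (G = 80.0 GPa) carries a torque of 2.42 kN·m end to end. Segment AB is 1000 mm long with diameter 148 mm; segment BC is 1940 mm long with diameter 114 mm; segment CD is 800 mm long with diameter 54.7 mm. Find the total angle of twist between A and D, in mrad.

31.7 mrad

J_AB = π(0.148)⁴/32 = 4.71×10^-5 m⁴; J_BC = π(0.114)⁴/32 = 1.66×10^-5 m⁴; J_CD = π(0.0547)⁴/32 = 8.79×10^-7 m⁴.
θ = (T/G)·Σ L_i/J_i = (2420/80.0×10⁹)·(1.00/4.71×10^-5 + 1.94/1.66×10^-5 + 0.800/8.79×10^-7) = 0.03172 rad.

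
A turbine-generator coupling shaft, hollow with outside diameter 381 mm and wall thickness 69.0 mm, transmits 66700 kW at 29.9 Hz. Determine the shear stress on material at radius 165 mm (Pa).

3.39e7 Pa

ω = 2π·29.9 = 187.9 rad/s, so T = P/ω = 66700×10³ / 187.9 = 355000 N·m.
J = π(d_o⁴ − d_i⁴)/32 = π(0.381⁴ − 0.243⁴)/32 = 1.726×10^-3 m⁴.
Shear stress varies linearly with radius: τ = T·r/J = 355000 × 0.165 / 1.726×10^-3 = 3.393×10^7 Pa.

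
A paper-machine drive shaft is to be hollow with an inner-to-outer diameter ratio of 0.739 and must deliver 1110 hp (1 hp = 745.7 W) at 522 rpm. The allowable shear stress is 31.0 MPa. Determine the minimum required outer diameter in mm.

152 mm

ω = 2π·522/60 = 54.66 rad/s, so T = P/ω = 1110×745.7 / 54.66 = 15140 N·m.
For a hollow shaft with d_i/d_o = 0.739: τ_max = 16T/(π d_o³ (1−k⁴)), so d_o = [16T/(π τ_allow (1−k⁴))]^(1/3) = [16·15140/(π·3.10×10^7·0.7018)]^(1/3) = 0.1525 m.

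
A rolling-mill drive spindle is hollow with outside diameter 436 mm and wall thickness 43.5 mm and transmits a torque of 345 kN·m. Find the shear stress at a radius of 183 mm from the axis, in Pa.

3.02e7 Pa

J = π(d_o⁴ − d_i⁴)/32 = π(0.436⁴ − 0.349⁴)/32 = 2.091×10^-3 m⁴.
Shear stress varies linearly with radius: τ = T·r/J = 345000 × 0.183 / 2.091×10^-3 = 3.019×10^7 Pa.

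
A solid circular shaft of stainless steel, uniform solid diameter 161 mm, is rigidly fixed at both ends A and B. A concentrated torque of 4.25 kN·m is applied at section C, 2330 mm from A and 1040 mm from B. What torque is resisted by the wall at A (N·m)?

With uniform GJ and both ends fixed, compatibility θ_AC = θ_CB gives T_A·a = T_B·b, together with T_A + T_B = T₀.
T_A = T₀·b/(a+b) = 4250·1040/3370 = 1312 N·m; T_B = 2938 N·m.

1310 N·m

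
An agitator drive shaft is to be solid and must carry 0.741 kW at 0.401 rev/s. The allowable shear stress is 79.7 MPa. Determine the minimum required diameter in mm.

26.6 mm

ω = 2π·0.401 = 2.520 rad/s, so T = P/ω = 0.741×10³ / 2.520 = 294.1 N·m.
For a solid shaft τ_max = 16T/(πd³), so d = (16T/(π τ_allow))^(1/3) = (16·294.1/(π·7.97×10^7))^(1/3) = 0.02659 m.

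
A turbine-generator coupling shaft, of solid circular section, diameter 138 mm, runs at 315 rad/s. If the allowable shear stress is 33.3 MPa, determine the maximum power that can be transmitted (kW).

5410 kW

J = πd⁴/32 = π(0.138)⁴/32 = 3.561×10^-5 m⁴.
T_max = τ_allow·J/r = 3.33×10^7 × 3.561×10^-5 / 0.0690 = 17180 N·m.
ω = 315 rad/s, so P_max = T_max·ω = 5.413×10^6 W.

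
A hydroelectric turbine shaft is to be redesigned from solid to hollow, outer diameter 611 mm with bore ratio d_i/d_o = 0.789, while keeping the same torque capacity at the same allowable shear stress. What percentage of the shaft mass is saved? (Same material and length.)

Equal τ_max and T ⇒ the solid shaft needs d_s³ = d_o³(1−k⁴), so d_s = 611·(1−0.789⁴)^(1/3) = 518.9 mm.
Area ratio A_h/A_s = d_o²(1−k²)/d_s² = (1−k²)/(1−k⁴)^(2/3) = 0.5234.
Mass saving = 1 − 0.5234 = 47.7 %.

47.7 %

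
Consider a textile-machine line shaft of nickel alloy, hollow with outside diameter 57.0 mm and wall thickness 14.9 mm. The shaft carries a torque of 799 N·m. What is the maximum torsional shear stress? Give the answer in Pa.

2.32e7 Pa

J = π(d_o⁴ − d_i⁴)/32 = π(0.0570⁴ − 0.0272⁴)/32 = 9.826×10^-7 m⁴.
τ_max = T·r/J = 799.0 × 0.0285 / 9.826×10^-7 = 2.317×10^7 Pa.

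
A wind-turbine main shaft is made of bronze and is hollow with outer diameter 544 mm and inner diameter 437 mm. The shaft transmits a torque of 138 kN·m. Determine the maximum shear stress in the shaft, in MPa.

J = π(d_o⁴ − d_i⁴)/32 = π(0.544⁴ − 0.437⁴)/32 = 5.018×10^-3 m⁴.
τ_max = T·r/J = 138000 × 0.272 / 5.018×10^-3 = 7.481×10^6 Pa.

7.48 MPa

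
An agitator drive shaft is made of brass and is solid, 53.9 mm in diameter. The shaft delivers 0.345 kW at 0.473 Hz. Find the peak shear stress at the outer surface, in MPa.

3.78 MPa

ω = 2π·0.473 = 2.972 rad/s, so T = P/ω = 0.345×10³ / 2.972 = 116.1 N·m.
J = πd⁴/32 = π(0.0539)⁴/32 = 8.286×10^-7 m⁴.
τ_max = T·r/J = 116.1 × 0.0269 / 8.286×10^-7 = 3.776×10^6 Pa.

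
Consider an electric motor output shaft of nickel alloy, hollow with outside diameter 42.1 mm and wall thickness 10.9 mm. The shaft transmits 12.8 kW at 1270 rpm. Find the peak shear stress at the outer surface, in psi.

1010 psi

ω = 2π·1270/60 = 133.0 rad/s, so T = P/ω = 12.8×10³ / 133.0 = 96.24 N·m.
J = π(d_o⁴ − d_i⁴)/32 = π(0.0421⁴ − 0.0203⁴)/32 = 2.917×10^-7 m⁴.
τ_max = T·r/J = 96.24 × 0.0210 / 2.917×10^-7 = 6.944×10^6 Pa.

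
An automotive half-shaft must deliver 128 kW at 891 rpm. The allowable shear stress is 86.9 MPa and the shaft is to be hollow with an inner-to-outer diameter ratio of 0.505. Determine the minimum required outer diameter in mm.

44.1 mm

ω = 2π·891/60 = 93.31 rad/s, so T = P/ω = 128×10³ / 93.31 = 1372 N·m.
For a hollow shaft with d_i/d_o = 0.505: τ_max = 16T/(π d_o³ (1−k⁴)), so d_o = [16T/(π τ_allow (1−k⁴))]^(1/3) = [16·1372/(π·8.69×10^7·0.9350)]^(1/3) = 0.04414 m.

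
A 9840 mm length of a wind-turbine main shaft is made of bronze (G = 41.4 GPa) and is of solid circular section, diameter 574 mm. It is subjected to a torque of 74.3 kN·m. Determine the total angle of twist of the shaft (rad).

0.00166 rad

J = πd⁴/32 = π(0.574)⁴/32 = 0.01066 m⁴.
θ = T·L/(G·J) = 74300 × 9.84 / (41.4×10⁹ × 0.01066) = 1.657×10^-3 rad.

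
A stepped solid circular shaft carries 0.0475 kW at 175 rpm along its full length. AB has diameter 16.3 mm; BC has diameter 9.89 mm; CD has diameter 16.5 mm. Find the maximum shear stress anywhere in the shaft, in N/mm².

ω = 2π·175/60 = 18.33 rad/s, so T = P/ω = 0.0475×10³ / 18.33 = 2.592 N·m.
Under the same torque, τ_max = 16T/(πd³) is largest where d is smallest — segment BC (d = 9.89 mm).
τ_max = 16·2.592/(π·(0.00989)³) = 1.365×10^7 Pa.

13.6 N/mm²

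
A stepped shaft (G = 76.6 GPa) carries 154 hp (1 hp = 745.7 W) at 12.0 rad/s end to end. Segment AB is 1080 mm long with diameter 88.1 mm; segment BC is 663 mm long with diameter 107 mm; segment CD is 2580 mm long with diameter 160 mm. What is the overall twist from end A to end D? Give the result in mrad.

34.3 mrad

ω = 12.0 rad/s, so T = P/ω = 154×745.7 / 12.00 = 9570 N·m.
J_AB = π(0.0881)⁴/32 = 5.91×10^-6 m⁴; J_BC = π(0.107)⁴/32 = 1.29×10^-5 m⁴; J_CD = π(0.160)⁴/32 = 6.43×10^-5 m⁴.
θ = (T/G)·Σ L_i/J_i = (9570/76.6×10⁹)·(1.08/5.91×10^-6 + 0.663/1.29×10^-5 + 2.58/6.43×10^-5) = 0.03426 rad.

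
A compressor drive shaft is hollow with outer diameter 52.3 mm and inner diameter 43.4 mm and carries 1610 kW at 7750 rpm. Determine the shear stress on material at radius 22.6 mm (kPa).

116000 kPa

ω = 2π·7750/60 = 811.6 rad/s, so T = P/ω = 1610×10³ / 811.6 = 1984 N·m.
J = π(d_o⁴ − d_i⁴)/32 = π(0.0523⁴ − 0.0434⁴)/32 = 3.862×10^-7 m⁴.
Shear stress varies linearly with radius: τ = T·r/J = 1984 × 0.0226 / 3.862×10^-7 = 1.161×10^8 Pa.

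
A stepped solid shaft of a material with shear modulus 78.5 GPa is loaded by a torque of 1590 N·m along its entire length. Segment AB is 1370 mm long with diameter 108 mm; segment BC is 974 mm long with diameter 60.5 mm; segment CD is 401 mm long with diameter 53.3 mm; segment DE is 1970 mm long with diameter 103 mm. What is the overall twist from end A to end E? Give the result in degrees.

1.77°

J_AB = π(0.108)⁴/32 = 1.34×10^-5 m⁴; J_BC = π(0.0605)⁴/32 = 1.32×10^-6 m⁴; J_CD = π(0.0533)⁴/32 = 7.92×10^-7 m⁴; J_DE = π(0.103)⁴/32 = 1.10×10^-5 m⁴.
θ = (T/G)·Σ L_i/J_i = (1590/78.5×10⁹)·(1.37/1.34×10^-5 + 0.974/1.32×10^-6 + 0.401/7.92×10^-7 + 1.97/1.10×10^-5) = 0.03094 rad.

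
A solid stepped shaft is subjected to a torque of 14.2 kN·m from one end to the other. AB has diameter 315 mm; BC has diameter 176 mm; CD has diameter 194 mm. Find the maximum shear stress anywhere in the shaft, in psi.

Under the same torque, τ_max = 16T/(πd³) is largest where d is smallest — segment BC (d = 176 mm).
τ_max = 16·14200/(π·(0.176)³) = 1.327×10^7 Pa.

1920 psi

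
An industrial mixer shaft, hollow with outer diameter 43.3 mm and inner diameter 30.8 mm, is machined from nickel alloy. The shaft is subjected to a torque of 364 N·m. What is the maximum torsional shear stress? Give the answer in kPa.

J = π(d_o⁴ − d_i⁴)/32 = π(0.0433⁴ − 0.0308⁴)/32 = 2.568×10^-7 m⁴.
τ_max = T·r/J = 364.0 × 0.0216 / 2.568×10^-7 = 3.069×10^7 Pa.

30700 kPa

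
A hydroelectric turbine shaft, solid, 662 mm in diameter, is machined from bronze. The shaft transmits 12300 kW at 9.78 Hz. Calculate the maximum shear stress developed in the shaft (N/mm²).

3.51 N/mm²

ω = 2π·9.78 = 61.45 rad/s, so T = P/ω = 12300×10³ / 61.45 = 200200 N·m.
J = πd⁴/32 = π(0.662)⁴/32 = 0.01886 m⁴.
τ_max = T·r/J = 200200 × 0.331 / 0.01886 = 3.514×10^6 Pa.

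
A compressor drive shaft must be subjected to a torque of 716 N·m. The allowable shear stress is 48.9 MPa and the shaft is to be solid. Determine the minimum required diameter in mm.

42.1 mm

For a solid shaft τ_max = 16T/(πd³), so d = (16T/(π τ_allow))^(1/3) = (16·716.0/(π·4.89×10^7))^(1/3) = 0.04209 m.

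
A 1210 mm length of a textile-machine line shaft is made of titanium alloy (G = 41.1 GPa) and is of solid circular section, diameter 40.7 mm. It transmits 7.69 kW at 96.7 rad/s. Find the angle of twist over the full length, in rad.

0.00869 rad

ω = 96.7 rad/s, so T = P/ω = 7.69×10³ / 96.70 = 79.52 N·m.
J = πd⁴/32 = π(0.0407)⁴/32 = 2.694×10^-7 m⁴.
θ = T·L/(G·J) = 79.52 × 1.21 / (41.1×10⁹ × 2.694×10^-7) = 8.691×10^-3 rad.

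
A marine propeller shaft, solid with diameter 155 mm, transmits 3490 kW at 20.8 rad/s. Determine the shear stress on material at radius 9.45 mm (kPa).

ω = 20.8 rad/s, so T = P/ω = 3490×10³ / 20.80 = 167800 N·m.
J = πd⁴/32 = π(0.155)⁴/32 = 5.667×10^-5 m⁴.
Shear stress varies linearly with radius: τ = T·r/J = 167800 × 0.00945 / 5.667×10^-5 = 2.798×10^7 Pa.

28000 kPa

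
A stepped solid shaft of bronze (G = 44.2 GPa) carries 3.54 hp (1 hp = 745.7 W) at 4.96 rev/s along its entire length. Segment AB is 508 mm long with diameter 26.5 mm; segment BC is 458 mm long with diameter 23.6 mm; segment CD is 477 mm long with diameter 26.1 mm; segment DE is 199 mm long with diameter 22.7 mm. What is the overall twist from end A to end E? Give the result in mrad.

ω = 2π·4.96 = 31.16 rad/s, so T = P/ω = 3.54×745.7 / 31.16 = 84.70 N·m.
J_AB = π(0.0265)⁴/32 = 4.84×10^-8 m⁴; J_BC = π(0.0236)⁴/32 = 3.05×10^-8 m⁴; J_CD = π(0.0261)⁴/32 = 4.56×10^-8 m⁴; J_DE = π(0.0227)⁴/32 = 2.61×10^-8 m⁴.
θ = (T/G)·Σ L_i/J_i = (84.70/44.2×10⁹)·(0.508/4.84×10^-8 + 0.458/3.05×10^-8 + 0.477/4.56×10^-8 + 0.199/2.61×10^-8) = 0.08362 rad.

83.6 mrad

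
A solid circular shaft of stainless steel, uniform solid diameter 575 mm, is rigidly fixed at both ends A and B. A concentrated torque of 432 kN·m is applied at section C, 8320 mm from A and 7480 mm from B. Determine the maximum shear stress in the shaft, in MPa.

6.09 MPa

With uniform GJ and both ends fixed, compatibility θ_AC = θ_CB gives T_A·a = T_B·b, together with T_A + T_B = T₀.
T_A = T₀·b/(a+b) = 432000·7480/15800 = 204500 N·m; T_B = 227500 N·m.
τ in each portion: τ_AC = 5.48×10^6 Pa, τ_CB = 6.09×10^6 Pa; maximum is in CB.
τ_max = T_CB·r/J = 227500·0.287/0.0107 = 6.094×10^6 Pa.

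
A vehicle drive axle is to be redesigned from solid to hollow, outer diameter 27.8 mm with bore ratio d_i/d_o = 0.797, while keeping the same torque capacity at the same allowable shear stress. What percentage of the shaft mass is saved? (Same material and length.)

Equal τ_max and T ⇒ the solid shaft needs d_s³ = d_o³(1−k⁴), so d_s = 27.8·(1−0.797⁴)^(1/3) = 23.40 mm.
Area ratio A_h/A_s = d_o²(1−k²)/d_s² = (1−k²)/(1−k⁴)^(2/3) = 0.5148.
Mass saving = 1 − 0.5148 = 48.5 %.

48.5 %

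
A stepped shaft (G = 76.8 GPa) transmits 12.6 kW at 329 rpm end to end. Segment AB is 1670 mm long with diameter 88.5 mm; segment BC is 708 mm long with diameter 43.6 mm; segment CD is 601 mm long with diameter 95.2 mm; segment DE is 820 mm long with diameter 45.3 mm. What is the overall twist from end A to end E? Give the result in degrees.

ω = 2π·329/60 = 34.45 rad/s, so T = P/ω = 12.6×10³ / 34.45 = 365.7 N·m.
J_AB = π(0.0885)⁴/32 = 6.02×10^-6 m⁴; J_BC = π(0.0436)⁴/32 = 3.55×10^-7 m⁴; J_CD = π(0.0952)⁴/32 = 8.06×10^-6 m⁴; J_DE = π(0.0453)⁴/32 = 4.13×10^-7 m⁴.
θ = (T/G)·Σ L_i/J_i = (365.7/76.8×10⁹)·(1.67/6.02×10^-6 + 0.708/3.55×10^-7 + 0.601/8.06×10^-6 + 0.820/4.13×10^-7) = 0.02062 rad.

1.18°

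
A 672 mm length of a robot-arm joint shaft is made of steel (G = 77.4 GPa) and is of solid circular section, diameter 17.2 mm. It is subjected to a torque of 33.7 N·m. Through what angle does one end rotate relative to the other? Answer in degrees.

J = πd⁴/32 = π(0.0172)⁴/32 = 8.592×10^-9 m⁴.
θ = T·L/(G·J) = 33.70 × 0.672 / (77.4×10⁹ × 8.592×10^-9) = 0.03405 rad.

1.95°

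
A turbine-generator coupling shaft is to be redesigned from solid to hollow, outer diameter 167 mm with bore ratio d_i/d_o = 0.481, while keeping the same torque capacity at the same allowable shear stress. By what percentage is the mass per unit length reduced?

Equal τ_max and T ⇒ the solid shaft needs d_s³ = d_o³(1−k⁴), so d_s = 167·(1−0.481⁴)^(1/3) = 164.0 mm.
Area ratio A_h/A_s = d_o²(1−k²)/d_s² = (1−k²)/(1−k⁴)^(2/3) = 0.7974.
Mass saving = 1 − 0.7974 = 20.3 %.

20.3 %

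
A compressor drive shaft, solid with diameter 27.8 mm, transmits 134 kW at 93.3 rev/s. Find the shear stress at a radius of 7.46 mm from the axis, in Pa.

2.91e7 Pa

ω = 2π·93.3 = 586.2 rad/s, so T = P/ω = 134×10³ / 586.2 = 228.6 N·m.
J = πd⁴/32 = π(0.0278)⁴/32 = 5.864×10^-8 m⁴.
Shear stress varies linearly with radius: τ = T·r/J = 228.6 × 0.00746 / 5.864×10^-8 = 2.908×10^7 Pa.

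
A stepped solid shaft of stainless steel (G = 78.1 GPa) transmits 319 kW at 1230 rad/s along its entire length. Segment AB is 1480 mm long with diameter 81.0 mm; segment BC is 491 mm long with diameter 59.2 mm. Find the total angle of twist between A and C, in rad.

ω = 1230 rad/s, so T = P/ω = 319×10³ / 1230 = 259.3 N·m.
J_AB = π(0.0810)⁴/32 = 4.23×10^-6 m⁴; J_BC = π(0.0592)⁴/32 = 1.21×10^-6 m⁴.
θ = (T/G)·Σ L_i/J_i = (259.3/78.1×10⁹)·(1.48/4.23×10^-6 + 0.491/1.21×10^-6) = 2.515×10^-3 rad.

0.00252 rad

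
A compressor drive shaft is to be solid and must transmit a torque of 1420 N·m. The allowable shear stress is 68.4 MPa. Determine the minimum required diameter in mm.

47.3 mm

For a solid shaft τ_max = 16T/(πd³), so d = (16T/(π τ_allow))^(1/3) = (16·1420/(π·6.84×10^7))^(1/3) = 0.04729 m.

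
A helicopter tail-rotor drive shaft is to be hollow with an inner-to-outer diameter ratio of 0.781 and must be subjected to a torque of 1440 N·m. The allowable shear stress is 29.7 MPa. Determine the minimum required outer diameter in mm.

For a hollow shaft with d_i/d_o = 0.781: τ_max = 16T/(π d_o³ (1−k⁴)), so d_o = [16T/(π τ_allow (1−k⁴))]^(1/3) = [16·1440/(π·2.97×10^7·0.6279)]^(1/3) = 0.07326 m.

73.3 mm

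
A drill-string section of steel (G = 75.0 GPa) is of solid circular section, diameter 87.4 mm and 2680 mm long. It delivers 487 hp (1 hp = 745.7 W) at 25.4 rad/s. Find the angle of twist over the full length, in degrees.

5.11°

ω = 25.4 rad/s, so T = P/ω = 487×745.7 / 25.40 = 14300 N·m.
J = πd⁴/32 = π(0.0874)⁴/32 = 5.729×10^-6 m⁴.
θ = T·L/(G·J) = 14300 × 2.68 / (75.0×10⁹ × 5.729×10^-6) = 0.08918 rad.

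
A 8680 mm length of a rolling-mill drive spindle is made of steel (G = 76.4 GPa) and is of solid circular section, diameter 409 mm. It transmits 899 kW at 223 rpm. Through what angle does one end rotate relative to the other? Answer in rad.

0.00159 rad

ω = 2π·223/60 = 23.35 rad/s, so T = P/ω = 899×10³ / 23.35 = 38500 N·m.
J = πd⁴/32 = π(0.409)⁴/32 = 2.747×10^-3 m⁴.
θ = T·L/(G·J) = 38500 × 8.68 / (76.4×10⁹ × 2.747×10^-3) = 1.592×10^-3 rad.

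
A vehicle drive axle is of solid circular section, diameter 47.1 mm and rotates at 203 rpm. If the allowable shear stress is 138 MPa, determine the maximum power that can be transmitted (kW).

60.2 kW

J = πd⁴/32 = π(0.0471)⁴/32 = 4.832×10^-7 m⁴.
T_max = τ_allow·J/r = 1.38×10^8 × 4.832×10^-7 / 0.0236 = 2831 N·m.
ω = 2π·203/60 = 21.26 rad/s, so P_max = T_max·ω = 6.019×10^4 W.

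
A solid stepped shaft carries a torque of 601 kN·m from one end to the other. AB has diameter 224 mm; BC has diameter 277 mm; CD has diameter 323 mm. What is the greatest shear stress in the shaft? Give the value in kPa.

272000 kPa

Under the same torque, τ_max = 16T/(πd³) is largest where d is smallest — segment AB (d = 224 mm).
τ_max = 16·601000/(π·(0.224)³) = 2.723×10^8 Pa.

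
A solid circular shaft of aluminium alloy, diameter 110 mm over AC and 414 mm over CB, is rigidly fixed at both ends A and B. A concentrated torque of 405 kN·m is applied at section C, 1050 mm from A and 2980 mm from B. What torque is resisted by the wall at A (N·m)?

5650 N·m

Compatibility: T_A·a/J_AC = T_B·b/J_CB with T_A + T_B = T₀.
J_AC = 1.44×10^-5 m⁴, J_CB = 2.88×10^-3 m⁴, so T_A = T₀·(J_AC/a)/((J_AC/a)+(J_CB/b)) = 5649 N·m, T_B = 399400 N·m.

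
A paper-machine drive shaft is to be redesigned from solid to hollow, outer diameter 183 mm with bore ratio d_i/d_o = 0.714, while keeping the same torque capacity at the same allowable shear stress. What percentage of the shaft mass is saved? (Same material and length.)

40.1 %

Equal τ_max and T ⇒ the solid shaft needs d_s³ = d_o³(1−k⁴), so d_s = 183·(1−0.714⁴)^(1/3) = 165.5 mm.
Area ratio A_h/A_s = d_o²(1−k²)/d_s² = (1−k²)/(1−k⁴)^(2/3) = 0.5991.
Mass saving = 1 − 0.5991 = 40.1 %.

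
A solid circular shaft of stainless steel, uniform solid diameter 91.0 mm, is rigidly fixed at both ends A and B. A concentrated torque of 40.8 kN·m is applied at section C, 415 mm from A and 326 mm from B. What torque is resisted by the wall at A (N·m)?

With uniform GJ and both ends fixed, compatibility θ_AC = θ_CB gives T_A·a = T_B·b, together with T_A + T_B = T₀.
T_A = T₀·b/(a+b) = 40800·326/741.0 = 17950 N·m; T_B = 22850 N·m.

17900 N·m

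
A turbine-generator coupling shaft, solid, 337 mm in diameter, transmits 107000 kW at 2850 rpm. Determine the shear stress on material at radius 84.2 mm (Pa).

2.38e7 Pa

ω = 2π·2850/60 = 298.5 rad/s, so T = P/ω = 107000×10³ / 298.5 = 358500 N·m.
J = πd⁴/32 = π(0.337)⁴/32 = 1.266×10^-3 m⁴.
Shear stress varies linearly with radius: τ = T·r/J = 358500 × 0.0842 / 1.266×10^-3 = 2.384×10^7 Pa.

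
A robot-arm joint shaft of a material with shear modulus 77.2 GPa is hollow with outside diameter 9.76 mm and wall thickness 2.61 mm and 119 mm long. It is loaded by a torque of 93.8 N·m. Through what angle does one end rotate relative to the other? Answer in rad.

0.170 rad

J = π(d_o⁴ − d_i⁴)/32 = π(0.00976⁴ − 0.00454⁴)/32 = 8.491×10^-10 m⁴.
θ = T·L/(G·J) = 93.80 × 0.119 / (77.2×10⁹ × 8.491×10^-10) = 0.1703 rad.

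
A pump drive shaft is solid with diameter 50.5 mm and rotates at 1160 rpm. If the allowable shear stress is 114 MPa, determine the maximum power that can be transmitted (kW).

J = πd⁴/32 = π(0.0505)⁴/32 = 6.385×10^-7 m⁴.
T_max = τ_allow·J/r = 1.14×10^8 × 6.385×10^-7 / 0.0253 = 2883 N·m.
ω = 2π·1160/60 = 121.5 rad/s, so P_max = T_max·ω = 3.502×10^5 W.

350 kW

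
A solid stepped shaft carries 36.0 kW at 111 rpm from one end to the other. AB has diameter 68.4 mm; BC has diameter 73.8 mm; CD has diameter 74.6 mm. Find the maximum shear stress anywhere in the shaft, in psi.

7150 psi

ω = 2π·111/60 = 11.62 rad/s, so T = P/ω = 36.0×10³ / 11.62 = 3097 N·m.
Under the same torque, τ_max = 16T/(πd³) is largest where d is smallest — segment AB (d = 68.4 mm).
τ_max = 16·3097/(π·(0.0684)³) = 4.929×10^7 Pa.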